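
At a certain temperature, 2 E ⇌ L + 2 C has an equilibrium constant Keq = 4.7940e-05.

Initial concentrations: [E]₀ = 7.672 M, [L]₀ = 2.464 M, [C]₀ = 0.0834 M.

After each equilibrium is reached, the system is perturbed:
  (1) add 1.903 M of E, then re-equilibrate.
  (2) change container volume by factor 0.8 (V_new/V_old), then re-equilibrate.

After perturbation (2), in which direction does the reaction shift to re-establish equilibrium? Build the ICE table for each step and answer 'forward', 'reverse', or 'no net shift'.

Q₀ = 2.9118e-04 vs Keq = 4.7940e-05 ⇒ Q>K, reverse
Step 1:
                   E          L          C
  Initial      7.672      2.464     0.0834
  Change     0.04917   -0.02459   -0.04917
  Equil        7.721      2.439    0.03423
  solve Keq expr → x = -0.02459; check Q = 4.7940e-05
Then add 1.903 M of E.
Step 2:
                   E          L          C
  Initial      9.624      2.439    0.03423
  Change   -0.008363   0.004181   0.008363
  Equil        9.616      2.444    0.04259
  solve Keq expr → x = 0.004181; check Q = 4.7940e-05
Then change container volume by factor 0.8 (V_new/V_old).
Step 3:
                   E          L          C
  Initial      12.02      3.054    0.05324
  Change    0.005577  -0.002788  -0.005577
  Equil        12.03      3.052    0.04766
  solve Keq expr → x = -0.002788; check Q = 4.7940e-05

Direction: reverse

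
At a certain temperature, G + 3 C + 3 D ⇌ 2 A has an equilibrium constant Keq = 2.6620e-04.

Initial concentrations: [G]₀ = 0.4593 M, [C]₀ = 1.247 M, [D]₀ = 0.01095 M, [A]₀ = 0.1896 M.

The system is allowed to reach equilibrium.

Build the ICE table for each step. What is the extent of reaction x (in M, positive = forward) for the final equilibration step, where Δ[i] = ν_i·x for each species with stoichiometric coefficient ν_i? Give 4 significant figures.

Q₀ = 3.0742e+04 vs Keq = 2.6620e-04 ⇒ Q>K, reverse
Step 1:
                    G           C           D           A
  I            0.4593       1.247     0.01095      0.1896
  C           0.09302       0.279       0.279      -0.186
  E            0.5523       1.526        0.29     0.00357
  solve Keq expr → x = -0.09302; check Q = 2.6620e-04

x = -0.09302 M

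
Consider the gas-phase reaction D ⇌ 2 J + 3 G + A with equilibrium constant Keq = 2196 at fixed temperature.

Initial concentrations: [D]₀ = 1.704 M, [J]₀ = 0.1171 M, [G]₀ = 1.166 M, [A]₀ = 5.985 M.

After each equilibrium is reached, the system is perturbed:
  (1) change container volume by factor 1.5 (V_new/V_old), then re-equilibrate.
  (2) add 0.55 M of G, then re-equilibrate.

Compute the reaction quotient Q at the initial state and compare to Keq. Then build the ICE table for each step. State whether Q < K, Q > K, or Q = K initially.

Q₀ = 0.07635; Q < K (proceeds forward)

Q₀ = 0.07635 vs Keq = 2196 ⇒ Q<K, forward
Step 1:
                    D           J           G           A
  init          1.704      0.1171       1.166       5.985
  Δ           -0.9327       1.865       2.798      0.9327
  eq           0.7713       1.983       3.964       6.918
  solve Keq expr → x = 0.9327; check Q = 2196
Then change container volume by factor 1.5 (V_new/V_old).
Step 2:
                    D           J           G           A
  init         0.5142       1.322       2.643       4.612
  Δ           -0.2406      0.4812      0.7218      0.2406
  eq           0.2736       1.803       3.365       4.852
  solve Keq expr → x = 0.2406; check Q = 2196
Then add 0.55 M of G.
Step 3:
                    D           J           G           A
  init         0.2736       1.803       3.915       4.852
  Δ           0.05556     -0.1111     -0.1667    -0.05556
  eq           0.3291       1.692       3.748       4.797
  solve Keq expr → x = -0.05556; check Q = 2196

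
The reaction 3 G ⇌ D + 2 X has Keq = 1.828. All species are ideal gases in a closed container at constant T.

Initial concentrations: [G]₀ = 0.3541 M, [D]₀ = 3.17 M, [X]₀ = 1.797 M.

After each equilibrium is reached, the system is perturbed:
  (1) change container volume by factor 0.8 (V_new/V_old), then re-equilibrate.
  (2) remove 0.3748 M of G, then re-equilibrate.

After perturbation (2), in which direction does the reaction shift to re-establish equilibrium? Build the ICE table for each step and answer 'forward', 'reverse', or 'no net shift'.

Direction: reverse

Q₀ = 230.6 vs Keq = 1.828 ⇒ Q>K, reverse
Step 1:
                    G           D           X
  init         0.3541        3.17       1.797
  Δ            0.9365     -0.3122     -0.6243
  eq            1.291       2.858       1.173
  solve Keq expr → x = -0.3122; check Q = 1.828
Then change container volume by factor 0.8 (V_new/V_old).
Step 2:
                    G           D           X
  init          1.613       3.572       1.466
  Δ                 0           0           0
  eq            1.613       3.572       1.466
  solve Keq expr → x = 0; check Q = 1.828
Then remove 0.3748 M of G.
Step 3:
                    G           D           X
  init          1.238       3.572       1.466
  Δ            0.2425    -0.08084     -0.1617
  eq            1.481       3.491       1.304
  solve Keq expr → x = -0.08084; check Q = 1.828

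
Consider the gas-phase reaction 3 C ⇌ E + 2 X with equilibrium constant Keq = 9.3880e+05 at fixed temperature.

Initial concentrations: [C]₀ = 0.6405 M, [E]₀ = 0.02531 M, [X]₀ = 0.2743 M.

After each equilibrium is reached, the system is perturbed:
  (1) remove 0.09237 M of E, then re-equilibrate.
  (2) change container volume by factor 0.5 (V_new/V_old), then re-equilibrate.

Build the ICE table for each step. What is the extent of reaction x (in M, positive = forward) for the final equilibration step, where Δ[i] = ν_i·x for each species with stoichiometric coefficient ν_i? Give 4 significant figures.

Q₀ = 0.007247 vs Keq = 9.3880e+05 ⇒ Q<K, forward
Step 1:
                    C           E           X
  Initial      0.6405     0.02531      0.2743
  Change      -0.6355      0.2118      0.4237
  Equil      0.004974      0.2372       0.698
  solve Keq expr → x = 0.2118; check Q = 9.3880e+05
Then remove 0.09237 M of E.
Step 2:
                    C           E           X
  Initial    0.004974      0.1448       0.698
  Change  -7.5000e-04  2.5000e-04  5.0000e-04
  Equil      0.004224       0.145      0.6985
  solve Keq expr → x = 2.5000e-04; check Q = 9.3880e+05
Then change container volume by factor 0.5 (V_new/V_old).
Step 3:
                    C           E           X
  Initial    0.008448      0.2901       1.397
  Change            0           0           0
  Equil      0.008448      0.2901       1.397
  solve Keq expr → x = 0; check Q = 9.3880e+05

x = 0 M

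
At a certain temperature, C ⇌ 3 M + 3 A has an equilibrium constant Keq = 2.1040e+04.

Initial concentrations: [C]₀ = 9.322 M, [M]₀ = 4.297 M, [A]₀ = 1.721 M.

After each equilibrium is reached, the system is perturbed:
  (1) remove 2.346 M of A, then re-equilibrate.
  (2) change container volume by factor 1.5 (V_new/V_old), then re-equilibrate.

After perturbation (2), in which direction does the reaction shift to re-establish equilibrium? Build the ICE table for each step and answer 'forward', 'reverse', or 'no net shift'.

Q₀ = 43.38 vs Keq = 2.1040e+04 ⇒ Q<K, forward
Step 1:
                   C          M          A
  init         9.322      4.297      1.721
  Δ           -1.502      4.505      4.505
  eq            7.82      8.802      6.226
  solve Keq expr → x = 1.502; check Q = 2.1040e+04
Then remove 2.346 M of A.
Step 2:
                   C          M          A
  init          7.82      8.802       3.88
  Δ           -0.463      1.389      1.389
  eq           7.357      10.19      5.269
  solve Keq expr → x = 0.463; check Q = 2.1040e+04
Then change container volume by factor 1.5 (V_new/V_old).
Step 3:
                   C          M          A
  init         4.905      6.794      3.513
  Δ          -0.5834       1.75       1.75
  eq           4.321      8.544      5.263
  solve Keq expr → x = 0.5834; check Q = 2.1040e+04

Direction: forward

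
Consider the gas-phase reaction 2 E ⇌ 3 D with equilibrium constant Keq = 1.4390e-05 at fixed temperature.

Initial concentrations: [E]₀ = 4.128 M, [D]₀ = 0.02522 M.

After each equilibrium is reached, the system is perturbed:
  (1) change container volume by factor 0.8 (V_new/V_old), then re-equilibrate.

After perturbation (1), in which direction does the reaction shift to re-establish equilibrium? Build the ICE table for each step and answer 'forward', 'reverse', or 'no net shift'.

Direction: reverse

Q₀ = 9.4136e-07 vs Keq = 1.4390e-05 ⇒ Q<K, forward
Step 1:
                  E         D
  Initial     4.128   0.02522
  Change   -0.02475   0.03712
  Equil       4.103   0.06234
  solve Keq expr → x = 0.01237; check Q = 1.4390e-05
Then change container volume by factor 0.8 (V_new/V_old).
Step 2:
                  E         D
  Initial     5.129   0.07793
  Change   0.003701 -0.005551
  Equil       5.133   0.07237
  solve Keq expr → x = -0.00185; check Q = 1.4390e-05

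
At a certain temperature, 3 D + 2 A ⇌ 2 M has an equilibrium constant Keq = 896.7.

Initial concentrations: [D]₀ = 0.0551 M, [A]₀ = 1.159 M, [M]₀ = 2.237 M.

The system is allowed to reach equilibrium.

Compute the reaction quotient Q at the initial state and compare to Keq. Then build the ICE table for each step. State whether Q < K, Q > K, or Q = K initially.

Q₀ = 2.2269e+04; Q > K (proceeds reverse)

Q₀ = 2.2269e+04 vs Keq = 896.7 ⇒ Q>K, reverse
Step 1:
                   D          A          M
  init        0.0551      1.159      2.237
  Δ          0.09695    0.06463   -0.06463
  eq           0.152      1.224      2.172
  solve Keq expr → x = -0.03232; check Q = 896.7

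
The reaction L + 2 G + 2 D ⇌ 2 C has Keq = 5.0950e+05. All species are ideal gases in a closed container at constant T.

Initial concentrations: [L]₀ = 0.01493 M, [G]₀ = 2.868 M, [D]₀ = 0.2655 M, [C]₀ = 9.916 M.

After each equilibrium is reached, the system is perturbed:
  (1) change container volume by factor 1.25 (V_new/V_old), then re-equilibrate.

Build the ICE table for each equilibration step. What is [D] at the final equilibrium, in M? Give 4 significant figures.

[D]_eq = 0.1898 M

Q₀ = 1.1359e+04 vs Keq = 5.0950e+05 ⇒ Q<K, forward
Step 1:
                   L          G          D          C
  Initial    0.01493      2.868     0.2655      9.916
  Change     -0.0145     -0.029     -0.029      0.029
  Equil   4.3059e-04      2.839     0.2365      9.945
  solve Keq expr → x = 0.0145; check Q = 5.0950e+05
Then change container volume by factor 1.25 (V_new/V_old).
Step 2:
                   L          G          D          C
  Initial 3.4447e-04      2.271     0.1892      7.956
  Change  3.2326e-04 6.4653e-04 6.4653e-04 -6.4653e-04
  Equil   6.6774e-04      2.272     0.1898      7.955
  solve Keq expr → x = -3.2326e-04; check Q = 5.0950e+05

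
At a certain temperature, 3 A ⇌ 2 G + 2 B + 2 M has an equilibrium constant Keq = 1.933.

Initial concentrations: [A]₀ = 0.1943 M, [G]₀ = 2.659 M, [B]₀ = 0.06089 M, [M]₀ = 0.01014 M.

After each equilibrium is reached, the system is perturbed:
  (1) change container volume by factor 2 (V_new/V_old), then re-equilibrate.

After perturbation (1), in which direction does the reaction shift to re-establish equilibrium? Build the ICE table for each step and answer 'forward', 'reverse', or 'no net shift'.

Direction: forward

Q₀ = 3.6744e-04 vs Keq = 1.933 ⇒ Q<K, forward
Step 1:
                   A          G          B          M
  Initial     0.1943      2.659    0.06089    0.01014
  Change     -0.1134    0.07559    0.07559    0.07559
  Equil      0.08091      2.735     0.1365    0.08573
  solve Keq expr → x = 0.0378; check Q = 1.933
Then change container volume by factor 2 (V_new/V_old).
Step 2:
                   A          G          B          M
  Initial    0.04046      1.367    0.06824    0.04287
  Change    -0.01489   0.009926   0.009926   0.009926
  Equil      0.02557      1.377    0.07817    0.05279
  solve Keq expr → x = 0.004963; check Q = 1.933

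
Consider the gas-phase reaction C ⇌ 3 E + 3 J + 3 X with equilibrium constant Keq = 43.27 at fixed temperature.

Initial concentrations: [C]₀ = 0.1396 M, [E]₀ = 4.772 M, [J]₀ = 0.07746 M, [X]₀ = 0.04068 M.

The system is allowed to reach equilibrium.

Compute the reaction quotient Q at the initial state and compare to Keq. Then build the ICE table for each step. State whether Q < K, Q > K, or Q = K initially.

Q₀ = 2.4355e-05; Q < K (proceeds forward)

Q₀ = 2.4355e-05 vs Keq = 43.27 ⇒ Q<K, forward
Step 1:
                    C           E           J           X
  init         0.1396       4.772     0.07746     0.04068
  Δ           -0.1216      0.3647      0.3647      0.3647
  eq          0.01804       5.137      0.4422      0.4054
  solve Keq expr → x = 0.1216; check Q = 43.27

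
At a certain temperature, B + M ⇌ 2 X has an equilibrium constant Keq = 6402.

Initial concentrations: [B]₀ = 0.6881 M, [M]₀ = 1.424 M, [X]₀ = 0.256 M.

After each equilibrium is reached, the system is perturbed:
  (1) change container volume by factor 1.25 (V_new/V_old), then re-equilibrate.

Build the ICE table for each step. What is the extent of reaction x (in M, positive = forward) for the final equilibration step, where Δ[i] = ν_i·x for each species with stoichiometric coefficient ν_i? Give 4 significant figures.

Q₀ = 0.06688 vs Keq = 6402 ⇒ Q<K, forward
Step 1:
                  B         M         X
  init       0.6881     1.424     0.256
  Δ         -0.6875   -0.6875     1.375
  eq      5.6426e-04    0.7365     1.631
  solve Keq expr → x = 0.6875; check Q = 6402
Then change container volume by factor 1.25 (V_new/V_old).
Step 2:
                  B         M         X
  init    4.5141e-04    0.5892     1.305
  Δ               0         0         0
  eq      4.5141e-04    0.5892     1.305
  solve Keq expr → x = 0; check Q = 6402

x = 0 M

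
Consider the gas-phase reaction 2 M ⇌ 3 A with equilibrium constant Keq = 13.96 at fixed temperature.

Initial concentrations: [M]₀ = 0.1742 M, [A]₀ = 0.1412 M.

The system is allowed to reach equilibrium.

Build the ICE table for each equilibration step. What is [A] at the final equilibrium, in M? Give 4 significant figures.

[A]_eq = 0.3273 M

Q₀ = 0.09277 vs Keq = 13.96 ⇒ Q<K, forward
Step 1:
                   M          A
  Initial     0.1742     0.1412
  Change     -0.1241     0.1861
  Equil      0.05012     0.3273
  solve Keq expr → x = 0.06204; check Q = 13.96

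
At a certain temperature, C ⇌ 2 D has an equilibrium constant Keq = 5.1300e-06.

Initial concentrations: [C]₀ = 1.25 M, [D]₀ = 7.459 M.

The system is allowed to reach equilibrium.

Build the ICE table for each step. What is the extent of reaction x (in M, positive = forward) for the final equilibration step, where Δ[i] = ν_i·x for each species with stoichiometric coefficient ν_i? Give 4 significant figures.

Q₀ = 44.51 vs Keq = 5.1300e-06 ⇒ Q>K, reverse
Step 1:
                  C         D
  init         1.25     7.459
  Δ           3.727    -7.454
  eq          4.977  0.005053
  solve Keq expr → x = -3.727; check Q = 5.1300e-06

x = -3.727 M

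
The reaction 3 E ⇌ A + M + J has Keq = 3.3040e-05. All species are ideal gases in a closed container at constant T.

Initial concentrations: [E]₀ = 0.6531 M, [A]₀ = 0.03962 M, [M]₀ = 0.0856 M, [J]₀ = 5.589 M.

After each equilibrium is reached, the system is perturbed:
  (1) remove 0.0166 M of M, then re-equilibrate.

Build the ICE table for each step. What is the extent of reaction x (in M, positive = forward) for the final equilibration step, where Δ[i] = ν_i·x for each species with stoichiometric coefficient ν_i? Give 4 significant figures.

Q₀ = 0.06804 vs Keq = 3.3040e-05 ⇒ Q>K, reverse
Step 1:
                  E         A         M         J
  init       0.6531   0.03962    0.0856     5.589
  Δ          0.1187  -0.03956  -0.03956  -0.03956
  eq         0.7718 5.9449e-05   0.04604     5.549
  solve Keq expr → x = -0.03956; check Q = 3.3040e-05
Then remove 0.0166 M of M.
Step 2:
                  E         A         M         J
  init       0.7718 5.9449e-05   0.02944     5.549
  Δ       -1.0014e-04 3.3379e-05 3.3379e-05 3.3379e-05
  eq         0.7717 9.2828e-05   0.02947     5.549
  solve Keq expr → x = 3.3379e-05; check Q = 3.3040e-05

x = 3.3379e-05 M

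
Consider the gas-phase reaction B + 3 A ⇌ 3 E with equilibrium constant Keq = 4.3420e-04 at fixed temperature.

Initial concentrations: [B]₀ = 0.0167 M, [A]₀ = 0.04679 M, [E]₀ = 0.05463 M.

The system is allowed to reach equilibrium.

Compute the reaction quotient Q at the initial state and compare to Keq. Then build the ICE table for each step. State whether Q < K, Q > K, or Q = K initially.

Q₀ = 95.31; Q > K (proceeds reverse)

Q₀ = 95.31 vs Keq = 4.3420e-04 ⇒ Q>K, reverse
Step 1:
                    B           A           E
  I            0.0167     0.04679     0.05463
  C            0.0174      0.0522     -0.0522
  E            0.0341     0.09899    0.002431
  solve Keq expr → x = -0.0174; check Q = 4.3420e-04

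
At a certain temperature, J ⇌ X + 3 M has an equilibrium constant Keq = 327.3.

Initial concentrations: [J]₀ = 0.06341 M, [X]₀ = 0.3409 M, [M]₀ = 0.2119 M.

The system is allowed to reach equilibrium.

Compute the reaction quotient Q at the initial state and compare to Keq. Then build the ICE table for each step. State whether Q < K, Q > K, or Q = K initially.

Q₀ = 0.05115; Q < K (proceeds forward)

Q₀ = 0.05115 vs Keq = 327.3 ⇒ Q<K, forward
Step 1:
                  J         X         M
  Initial   0.06341    0.3409    0.2119
  Change   -0.06333   0.06333      0.19
  Equil   8.0168e-05    0.4042    0.4019
  solve Keq expr → x = 0.06333; check Q = 327.3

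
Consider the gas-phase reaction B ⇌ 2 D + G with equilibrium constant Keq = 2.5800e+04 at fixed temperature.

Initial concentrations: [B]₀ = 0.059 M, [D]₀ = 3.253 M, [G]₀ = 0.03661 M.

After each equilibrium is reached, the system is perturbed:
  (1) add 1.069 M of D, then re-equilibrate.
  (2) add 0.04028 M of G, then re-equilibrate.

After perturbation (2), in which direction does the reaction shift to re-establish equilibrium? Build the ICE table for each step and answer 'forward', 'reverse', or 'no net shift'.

Q₀ = 6.566 vs Keq = 2.5800e+04 ⇒ Q<K, forward
Step 1:
                  B         D         G
  Initial     0.059     3.253   0.03661
  Change   -0.05896    0.1179   0.05896
  Equil   4.2091e-05     3.371   0.09557
  solve Keq expr → x = 0.05896; check Q = 2.5800e+04
Then add 1.069 M of D.
Step 2:
                  B         D         G
  Initial 4.2091e-05      4.44   0.09557
  Change  3.0903e-05 -6.1807e-05 -3.0903e-05
  Equil   7.2994e-05      4.44   0.09554
  solve Keq expr → x = -3.0903e-05; check Q = 2.5800e+04
Then add 0.04028 M of G.
Step 3:
                  B         D         G
  Initial 7.2994e-05      4.44    0.1358
  Change  3.0749e-05 -6.1499e-05 -3.0749e-05
  Equil   1.0374e-04      4.44    0.1358
  solve Keq expr → x = -3.0749e-05; check Q = 2.5800e+04

Direction: reverse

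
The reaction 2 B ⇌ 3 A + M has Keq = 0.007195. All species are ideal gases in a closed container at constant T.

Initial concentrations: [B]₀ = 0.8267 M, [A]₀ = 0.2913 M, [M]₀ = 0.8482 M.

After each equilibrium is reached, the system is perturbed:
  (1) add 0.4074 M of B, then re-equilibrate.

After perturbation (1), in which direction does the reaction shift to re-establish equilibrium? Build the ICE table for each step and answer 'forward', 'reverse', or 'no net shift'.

Direction: forward

Q₀ = 0.03068 vs Keq = 0.007195 ⇒ Q>K, reverse
Step 1:
                    B           A           M
  Initial      0.8267      0.2913      0.8482
  Change      0.06642    -0.09963    -0.03321
  Equil        0.8931      0.1917       0.815
  solve Keq expr → x = -0.03321; check Q = 0.007195
Then add 0.4074 M of B.
Step 2:
                    B           A           M
  Initial       1.301      0.1917       0.815
  Change     -0.03257     0.04885     0.01628
  Equil         1.268      0.2405      0.8313
  solve Keq expr → x = 0.01628; check Q = 0.007195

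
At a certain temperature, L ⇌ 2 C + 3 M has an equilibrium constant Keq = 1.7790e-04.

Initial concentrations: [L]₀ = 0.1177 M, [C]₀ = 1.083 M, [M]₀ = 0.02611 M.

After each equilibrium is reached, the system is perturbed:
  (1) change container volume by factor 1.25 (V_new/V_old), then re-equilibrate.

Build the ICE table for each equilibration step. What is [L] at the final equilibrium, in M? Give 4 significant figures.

Q₀ = 1.7738e-04 vs Keq = 1.7790e-04 ⇒ Q<K, forward
Step 1:
                    L           C           M
  init         0.1177       1.083     0.02611
  Δ       -8.2292e-06  1.6458e-05  2.4687e-05
  eq           0.1177       1.083     0.02613
  solve Keq expr → x = 8.2292e-06; check Q = 1.7790e-04
Then change container volume by factor 1.25 (V_new/V_old).
Step 2:
                    L           C           M
  init        0.09415      0.8664     0.02091
  Δ         -0.002305     0.00461    0.006915
  eq          0.09185       0.871     0.02782
  solve Keq expr → x = 0.002305; check Q = 1.7790e-04

[L]_eq = 0.09185 M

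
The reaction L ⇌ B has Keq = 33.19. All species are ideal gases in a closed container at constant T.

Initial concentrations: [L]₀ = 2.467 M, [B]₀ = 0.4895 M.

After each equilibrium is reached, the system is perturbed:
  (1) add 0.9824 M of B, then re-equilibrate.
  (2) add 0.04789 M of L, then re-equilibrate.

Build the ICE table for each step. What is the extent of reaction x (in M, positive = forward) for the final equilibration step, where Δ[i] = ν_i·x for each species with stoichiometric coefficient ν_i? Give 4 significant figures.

Q₀ = 0.1984 vs Keq = 33.19 ⇒ Q<K, forward
Step 1:
                    L           B
  Initial       2.467      0.4895
  Change       -2.381       2.381
  Equil       0.08647        2.87
  solve Keq expr → x = 2.381; check Q = 33.19
Then add 0.9824 M of B.
Step 2:
                    L           B
  Initial     0.08647       3.852
  Change      0.02873    -0.02873
  Equil        0.1152       3.824
  solve Keq expr → x = -0.02873; check Q = 33.19
Then add 0.04789 M of L.
Step 3:
                    L           B
  Initial      0.1631       3.824
  Change     -0.04649     0.04649
  Equil        0.1166        3.87
  solve Keq expr → x = 0.04649; check Q = 33.19

x = 0.04649 M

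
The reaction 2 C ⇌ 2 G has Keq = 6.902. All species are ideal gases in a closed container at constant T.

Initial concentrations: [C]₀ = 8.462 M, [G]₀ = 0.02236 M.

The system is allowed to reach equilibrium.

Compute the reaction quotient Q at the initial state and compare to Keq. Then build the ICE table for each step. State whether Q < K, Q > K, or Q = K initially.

Q₀ = 6.9823e-06; Q < K (proceeds forward)

Q₀ = 6.9823e-06 vs Keq = 6.902 ⇒ Q<K, forward
Step 1:
                   C          G
  Initial      8.462    0.02236
  Change      -6.123      6.123
  Equil        2.339      6.145
  solve Keq expr → x = 3.061; check Q = 6.902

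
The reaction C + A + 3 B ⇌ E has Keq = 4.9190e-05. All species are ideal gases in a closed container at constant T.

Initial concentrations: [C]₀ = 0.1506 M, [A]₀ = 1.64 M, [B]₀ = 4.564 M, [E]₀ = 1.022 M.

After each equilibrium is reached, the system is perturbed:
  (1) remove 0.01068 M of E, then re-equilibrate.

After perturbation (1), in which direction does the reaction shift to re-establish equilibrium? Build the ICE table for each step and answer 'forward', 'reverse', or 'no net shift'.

Direction: forward

Q₀ = 0.04353 vs Keq = 4.9190e-05 ⇒ Q>K, reverse
Step 1:
                   C          A          B          E
  Initial     0.1506       1.64      4.564      1.022
  Change       0.963      0.963      2.889     -0.963
  Equil        1.114      2.603      7.453    0.05903
  solve Keq expr → x = -0.963; check Q = 4.9190e-05
Then remove 0.01068 M of E.
Step 2:
                   C          A          B          E
  Initial      1.114      2.603      7.453    0.04835
  Change   -0.009322  -0.009322   -0.02797   0.009322
  Equil        1.104      2.594      7.425    0.05767
  solve Keq expr → x = 0.009322; check Q = 4.9190e-05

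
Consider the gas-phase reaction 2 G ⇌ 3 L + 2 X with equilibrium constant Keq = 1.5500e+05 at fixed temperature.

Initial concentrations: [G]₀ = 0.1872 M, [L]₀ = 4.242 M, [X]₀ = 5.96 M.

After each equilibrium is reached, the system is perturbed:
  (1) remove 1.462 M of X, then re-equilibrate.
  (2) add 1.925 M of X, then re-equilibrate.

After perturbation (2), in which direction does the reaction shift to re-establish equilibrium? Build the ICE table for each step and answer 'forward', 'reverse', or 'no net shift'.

Q₀ = 7.7374e+04 vs Keq = 1.5500e+05 ⇒ Q<K, forward
Step 1:
                    G           L           X
  Initial      0.1872       4.242        5.96
  Change     -0.05025     0.07538     0.05025
  Equil        0.1369       4.317        6.01
  solve Keq expr → x = 0.02513; check Q = 1.5500e+05
Then remove 1.462 M of X.
Step 2:
                    G           L           X
  Initial      0.1369       4.317       4.548
  Change     -0.03092     0.04638     0.03092
  Equil         0.106       4.364       4.579
  solve Keq expr → x = 0.01546; check Q = 1.5500e+05
Then add 1.925 M of X.
Step 3:
                    G           L           X
  Initial       0.106       4.364       6.504
  Change      0.04052    -0.06078    -0.04052
  Equil        0.1465       4.303       6.464
  solve Keq expr → x = -0.02026; check Q = 1.5500e+05

Direction: reverse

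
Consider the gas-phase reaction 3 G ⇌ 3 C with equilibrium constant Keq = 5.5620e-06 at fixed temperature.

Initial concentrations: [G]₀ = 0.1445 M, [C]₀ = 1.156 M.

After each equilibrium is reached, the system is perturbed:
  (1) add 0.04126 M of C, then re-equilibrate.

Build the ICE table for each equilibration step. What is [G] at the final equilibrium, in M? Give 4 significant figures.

[G]_eq = 1.318 M

Q₀ = 512 vs Keq = 5.5620e-06 ⇒ Q>K, reverse
Step 1:
                    G           C
  Initial      0.1445       1.156
  Change        1.133      -1.133
  Equil         1.278     0.02264
  solve Keq expr → x = -0.3778; check Q = 5.5620e-06
Then add 0.04126 M of C.
Step 2:
                    G           C
  Initial       1.278      0.0639
  Change      0.04054    -0.04054
  Equil         1.318     0.02336
  solve Keq expr → x = -0.01351; check Q = 5.5620e-06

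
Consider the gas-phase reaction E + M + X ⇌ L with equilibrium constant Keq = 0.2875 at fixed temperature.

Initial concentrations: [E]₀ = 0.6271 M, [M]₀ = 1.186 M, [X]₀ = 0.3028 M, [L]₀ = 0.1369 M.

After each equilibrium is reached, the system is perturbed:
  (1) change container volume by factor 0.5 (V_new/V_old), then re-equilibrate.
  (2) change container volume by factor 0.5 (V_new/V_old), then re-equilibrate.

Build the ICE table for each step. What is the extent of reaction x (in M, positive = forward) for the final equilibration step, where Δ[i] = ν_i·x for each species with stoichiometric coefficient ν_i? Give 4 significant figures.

x = 0.4507 M

Q₀ = 0.6079 vs Keq = 0.2875 ⇒ Q>K, reverse
Step 1:
                   E          M          X          L
  Initial     0.6271      1.186     0.3028     0.1369
  Change      0.0514     0.0514     0.0514    -0.0514
  Equil       0.6785      1.237     0.3542     0.0855
  solve Keq expr → x = -0.0514; check Q = 0.2875
Then change container volume by factor 0.5 (V_new/V_old).
Step 2:
                   E          M          X          L
  Initial      1.357      2.475     0.7084      0.171
  Change     -0.2061    -0.2061    -0.2061     0.2061
  Equil        1.151      2.269     0.5023     0.3771
  solve Keq expr → x = 0.2061; check Q = 0.2875
Then change container volume by factor 0.5 (V_new/V_old).
Step 3:
                   E          M          X          L
  Initial      2.302      4.537      1.005     0.7542
  Change     -0.4507    -0.4507    -0.4507     0.4507
  Equil        1.851      4.087      0.554      1.205
  solve Keq expr → x = 0.4507; check Q = 0.2875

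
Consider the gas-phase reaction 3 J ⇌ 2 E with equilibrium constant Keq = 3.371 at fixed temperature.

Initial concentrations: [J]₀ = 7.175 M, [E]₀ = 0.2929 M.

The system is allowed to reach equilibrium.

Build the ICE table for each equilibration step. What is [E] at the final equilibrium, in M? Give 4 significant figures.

Q₀ = 2.3226e-04 vs Keq = 3.371 ⇒ Q<K, forward
Step 1:
                    J           E
  Initial       7.175      0.2929
  Change       -5.505        3.67
  Equil          1.67       3.963
  solve Keq expr → x = 1.835; check Q = 3.371

[E]_eq = 3.963 M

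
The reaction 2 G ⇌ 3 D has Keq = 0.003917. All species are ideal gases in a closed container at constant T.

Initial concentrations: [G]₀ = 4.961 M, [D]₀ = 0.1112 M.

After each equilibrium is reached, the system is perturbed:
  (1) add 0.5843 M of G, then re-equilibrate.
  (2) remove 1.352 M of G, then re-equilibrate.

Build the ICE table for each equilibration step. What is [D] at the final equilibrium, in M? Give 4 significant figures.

[D]_eq = 0.3974 M

Q₀ = 5.5870e-05 vs Keq = 0.003917 ⇒ Q<K, forward
Step 1:
                   G          D
  init         4.961     0.1112
  Δ          -0.2223     0.3335
  eq           4.739     0.4447
  solve Keq expr → x = 0.1112; check Q = 0.003917
Then add 0.5843 M of G.
Step 2:
                   G          D
  init         5.323     0.4447
  Δ         -0.02297    0.03446
  eq             5.3     0.4792
  solve Keq expr → x = 0.01149; check Q = 0.003917
Then remove 1.352 M of G.
Step 3:
                   G          D
  init         3.948     0.4792
  Δ          0.05453    -0.0818
  eq           4.003     0.3974
  solve Keq expr → x = -0.02727; check Q = 0.003917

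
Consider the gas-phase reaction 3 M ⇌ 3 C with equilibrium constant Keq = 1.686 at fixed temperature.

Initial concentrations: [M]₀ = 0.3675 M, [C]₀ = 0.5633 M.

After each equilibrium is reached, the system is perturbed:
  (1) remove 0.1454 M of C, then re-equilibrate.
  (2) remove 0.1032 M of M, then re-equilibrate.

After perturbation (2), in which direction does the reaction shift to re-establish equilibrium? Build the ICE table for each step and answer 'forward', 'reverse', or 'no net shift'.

Direction: reverse

Q₀ = 3.601 vs Keq = 1.686 ⇒ Q>K, reverse
Step 1:
                    M           C
  init         0.3675      0.5633
  Δ           0.05748    -0.05748
  eq            0.425      0.5058
  solve Keq expr → x = -0.01916; check Q = 1.686
Then remove 0.1454 M of C.
Step 2:
                    M           C
  init          0.425      0.3604
  Δ          -0.06639     0.06639
  eq           0.3586      0.4268
  solve Keq expr → x = 0.02213; check Q = 1.686
Then remove 0.1032 M of M.
Step 3:
                    M           C
  init         0.2554      0.4268
  Δ           0.05608    -0.05608
  eq           0.3115      0.3707
  solve Keq expr → x = -0.01869; check Q = 1.686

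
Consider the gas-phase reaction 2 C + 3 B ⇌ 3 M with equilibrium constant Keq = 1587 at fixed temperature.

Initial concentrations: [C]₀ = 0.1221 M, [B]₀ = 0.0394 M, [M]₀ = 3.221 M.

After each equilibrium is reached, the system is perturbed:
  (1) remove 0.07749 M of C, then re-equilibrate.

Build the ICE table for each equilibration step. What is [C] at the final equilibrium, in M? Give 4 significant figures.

Q₀ = 3.6648e+07 vs Keq = 1587 ⇒ Q>K, reverse
Step 1:
                  C         B         M
  I          0.1221    0.0394     3.221
  C          0.2725    0.4088   -0.4088
  E          0.3946    0.4482     2.812
  solve Keq expr → x = -0.1363; check Q = 1587
Then remove 0.07749 M of C.
Step 2:
                  C         B         M
  I          0.3171    0.4482     2.812
  C         0.02525   0.03787  -0.03787
  E          0.3424     0.486     2.774
  solve Keq expr → x = -0.01262; check Q = 1587

[C]_eq = 0.3424 M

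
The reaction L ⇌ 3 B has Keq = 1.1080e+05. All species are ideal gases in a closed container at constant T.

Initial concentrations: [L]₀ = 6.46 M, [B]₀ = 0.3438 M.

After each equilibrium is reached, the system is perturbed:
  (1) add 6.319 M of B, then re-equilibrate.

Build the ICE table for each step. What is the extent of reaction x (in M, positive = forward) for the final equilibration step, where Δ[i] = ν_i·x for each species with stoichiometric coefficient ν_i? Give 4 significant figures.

x = -0.08407 M

Q₀ = 0.00629 vs Keq = 1.1080e+05 ⇒ Q<K, forward
Step 1:
                    L           B
  Initial        6.46      0.3438
  Change       -6.393       19.18
  Equil       0.06715       19.52
  solve Keq expr → x = 6.393; check Q = 1.1080e+05
Then add 6.319 M of B.
Step 2:
                    L           B
  Initial     0.06715       25.84
  Change      0.08407     -0.2522
  Equil        0.1512       25.59
  solve Keq expr → x = -0.08407; check Q = 1.1080e+05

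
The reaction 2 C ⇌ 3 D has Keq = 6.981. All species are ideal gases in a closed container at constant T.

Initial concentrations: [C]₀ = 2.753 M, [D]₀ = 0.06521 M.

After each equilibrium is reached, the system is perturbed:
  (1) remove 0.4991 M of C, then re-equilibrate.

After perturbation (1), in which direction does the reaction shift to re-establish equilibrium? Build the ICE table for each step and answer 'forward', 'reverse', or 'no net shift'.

Q₀ = 3.6587e-05 vs Keq = 6.981 ⇒ Q<K, forward
Step 1:
                   C          D
  I            2.753    0.06521
  C           -1.465      2.197
  E            1.288      2.263
  solve Keq expr → x = 0.7325; check Q = 6.981
Then remove 0.4991 M of C.
Step 2:
                   C          D
  I            0.789      2.263
  C           0.2236    -0.3354
  E            1.013      1.927
  solve Keq expr → x = -0.1118; check Q = 6.981

Direction: reverse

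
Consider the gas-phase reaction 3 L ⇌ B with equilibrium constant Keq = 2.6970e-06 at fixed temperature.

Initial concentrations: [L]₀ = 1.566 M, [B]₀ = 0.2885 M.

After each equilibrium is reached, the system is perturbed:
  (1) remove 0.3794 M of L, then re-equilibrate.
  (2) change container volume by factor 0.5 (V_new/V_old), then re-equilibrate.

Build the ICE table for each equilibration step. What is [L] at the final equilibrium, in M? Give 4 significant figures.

[L]_eq = 4.104 M

Q₀ = 0.07512 vs Keq = 2.6970e-06 ⇒ Q>K, reverse
Step 1:
                   L          B
  I            1.566     0.2885
  C           0.8654    -0.2885
  E            2.431 3.8765e-05
  solve Keq expr → x = -0.2885; check Q = 2.6970e-06
Then remove 0.3794 M of L.
Step 2:
                   L          B
  I            2.052 3.8765e-05
  C       4.6383e-05 -1.5461e-05
  E            2.052 2.3304e-05
  solve Keq expr → x = -1.5461e-05; check Q = 2.6970e-06
Then change container volume by factor 0.5 (V_new/V_old).
Step 3:
                   L          B
  I            4.104 4.6608e-05
  C       -4.1930e-04 1.3977e-04
  E            4.104 1.8638e-04
  solve Keq expr → x = 1.3977e-04; check Q = 2.6970e-06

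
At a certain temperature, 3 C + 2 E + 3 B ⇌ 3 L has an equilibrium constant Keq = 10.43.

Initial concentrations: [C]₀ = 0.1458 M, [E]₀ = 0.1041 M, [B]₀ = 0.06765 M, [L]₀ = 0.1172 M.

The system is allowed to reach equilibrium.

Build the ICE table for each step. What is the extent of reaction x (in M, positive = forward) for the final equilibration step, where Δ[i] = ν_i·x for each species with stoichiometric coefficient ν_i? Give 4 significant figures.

x = -0.03072 M

Q₀ = 1.5481e+05 vs Keq = 10.43 ⇒ Q>K, reverse
Step 1:
                   C          E          B          L
  init        0.1458     0.1041    0.06765     0.1172
  Δ          0.09215    0.06144    0.09215   -0.09215
  eq           0.238     0.1655     0.1598    0.02505
  solve Keq expr → x = -0.03072; check Q = 10.43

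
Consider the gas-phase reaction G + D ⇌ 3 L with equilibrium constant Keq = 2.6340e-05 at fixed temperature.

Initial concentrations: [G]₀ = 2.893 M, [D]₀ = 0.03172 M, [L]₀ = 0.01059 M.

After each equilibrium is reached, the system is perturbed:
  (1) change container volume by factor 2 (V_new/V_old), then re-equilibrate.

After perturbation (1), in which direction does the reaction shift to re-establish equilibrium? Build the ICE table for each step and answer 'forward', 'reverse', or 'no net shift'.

Direction: forward

Q₀ = 1.2942e-05 vs Keq = 2.6340e-05 ⇒ Q<K, forward
Step 1:
                  G         D         L
  init        2.893   0.03172   0.01059
  Δ       -9.0028e-04 -9.0028e-04  0.002701
  eq          2.892   0.03082   0.01329
  solve Keq expr → x = 9.0028e-04; check Q = 2.6340e-05
Then change container volume by factor 2 (V_new/V_old).
Step 2:
                  G         D         L
  init        1.446   0.01541  0.006645
  Δ       -5.4229e-04 -5.4229e-04  0.001627
  eq          1.446   0.01487  0.008272
  solve Keq expr → x = 5.4229e-04; check Q = 2.6340e-05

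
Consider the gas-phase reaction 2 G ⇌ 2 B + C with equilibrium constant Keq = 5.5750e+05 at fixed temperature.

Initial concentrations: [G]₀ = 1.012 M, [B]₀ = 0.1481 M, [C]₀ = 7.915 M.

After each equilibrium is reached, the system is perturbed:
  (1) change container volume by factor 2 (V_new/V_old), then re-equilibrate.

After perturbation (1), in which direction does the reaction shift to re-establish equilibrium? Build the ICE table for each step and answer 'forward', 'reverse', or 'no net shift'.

Q₀ = 0.1695 vs Keq = 5.5750e+05 ⇒ Q<K, forward
Step 1:
                    G           B           C
  I             1.012      0.1481       7.915
  C            -1.008       1.008      0.5038
  E          0.004491       1.156       8.419
  solve Keq expr → x = 0.5038; check Q = 5.5750e+05
Then change container volume by factor 2 (V_new/V_old).
Step 2:
                    G           B           C
  I          0.002245      0.5778       4.209
  C       -6.5578e-04  6.5578e-04  3.2789e-04
  E           0.00159      0.5785        4.21
  solve Keq expr → x = 3.2789e-04; check Q = 5.5750e+05

Direction: forward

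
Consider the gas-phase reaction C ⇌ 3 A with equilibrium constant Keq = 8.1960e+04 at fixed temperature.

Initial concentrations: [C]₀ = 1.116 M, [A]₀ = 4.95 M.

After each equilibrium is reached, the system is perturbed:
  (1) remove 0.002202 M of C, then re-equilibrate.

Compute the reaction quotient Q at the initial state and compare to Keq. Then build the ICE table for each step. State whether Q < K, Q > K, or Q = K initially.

Q₀ = 108.7; Q < K (proceeds forward)

Q₀ = 108.7 vs Keq = 8.1960e+04 ⇒ Q<K, forward
Step 1:
                   C          A
  init         1.116       4.95
  Δ           -1.109      3.327
  eq        0.006919      8.277
  solve Keq expr → x = 1.109; check Q = 8.1960e+04
Then remove 0.002202 M of C.
Step 2:
                   C          A
  init      0.004717      8.277
  Δ         0.002186  -0.006557
  eq        0.006903      8.271
  solve Keq expr → x = -0.002186; check Q = 8.1960e+04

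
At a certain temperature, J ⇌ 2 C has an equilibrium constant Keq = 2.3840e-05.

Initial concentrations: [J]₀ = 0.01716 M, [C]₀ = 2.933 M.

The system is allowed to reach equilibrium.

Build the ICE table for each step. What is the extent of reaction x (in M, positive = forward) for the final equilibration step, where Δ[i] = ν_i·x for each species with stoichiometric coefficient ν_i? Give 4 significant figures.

Q₀ = 501.3 vs Keq = 2.3840e-05 ⇒ Q>K, reverse
Step 1:
                   J          C
  Initial    0.01716      2.933
  Change       1.464     -2.927
  Equil        1.481   0.005941
  solve Keq expr → x = -1.464; check Q = 2.3840e-05

x = -1.464 M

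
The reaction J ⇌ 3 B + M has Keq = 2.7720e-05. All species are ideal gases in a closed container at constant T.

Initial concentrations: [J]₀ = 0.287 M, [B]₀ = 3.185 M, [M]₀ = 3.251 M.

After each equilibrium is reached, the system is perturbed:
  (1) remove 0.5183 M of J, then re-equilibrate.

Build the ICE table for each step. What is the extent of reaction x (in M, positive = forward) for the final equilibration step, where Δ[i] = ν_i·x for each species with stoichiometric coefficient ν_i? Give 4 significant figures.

Q₀ = 366 vs Keq = 2.7720e-05 ⇒ Q>K, reverse
Step 1:
                    J           B           M
  Initial       0.287       3.185       3.251
  Change        1.053      -3.159      -1.053
  Equil          1.34     0.02566       2.198
  solve Keq expr → x = -1.053; check Q = 2.7720e-05
Then remove 0.5183 M of J.
Step 2:
                    J           B           M
  Initial      0.8218     0.02566       2.198
  Change     0.001281   -0.003844   -0.001281
  Equil        0.8231     0.02182       2.197
  solve Keq expr → x = -0.001281; check Q = 2.7720e-05

x = -0.001281 M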